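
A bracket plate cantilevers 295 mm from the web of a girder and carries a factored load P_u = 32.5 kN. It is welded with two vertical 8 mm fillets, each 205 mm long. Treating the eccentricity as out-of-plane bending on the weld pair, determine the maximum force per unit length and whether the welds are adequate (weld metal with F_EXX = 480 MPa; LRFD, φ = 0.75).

L_w = 2 × 205 = 410 mm; section modulus (unit throat) S = 2 × L²/6 = 14010 mm².
Direct shear f_v = P/L_w = 32.5×10³/410 = 79.27 N/mm.
Moment M = P × e = 32.5×10³ × 295 = 9587500 N·mm; bending f_b = M/S = 684.4 N/mm.
f_max = √(f_v² + f_b²) = √(79.27² + 684.4²) = 689 N/mm.
φr_n = 0.75 × 0.6 × 480 × (0.707 × 8) = 1222 N/mm → adequate.

f_max ≈ 689 N/mm; adequate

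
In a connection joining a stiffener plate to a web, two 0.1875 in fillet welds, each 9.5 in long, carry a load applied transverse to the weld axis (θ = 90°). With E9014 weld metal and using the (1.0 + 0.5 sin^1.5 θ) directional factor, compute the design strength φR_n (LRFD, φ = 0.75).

φR_n ≈ 153 kip

E90XX → F_EXX = 90 ksi.
t_e = 0.707 × 0.1875 = 0.1326 in; A_we = 0.1326 × 19 = 2.519 in².
Directional factor: 1.0 + 0.5 sin^1.5(90°) = 1.5.
F_nw = 0.6 × 90 × 1.5 = 81 ksi.
φR_n = 0.75 × 81 × 2.519 = 153 kip.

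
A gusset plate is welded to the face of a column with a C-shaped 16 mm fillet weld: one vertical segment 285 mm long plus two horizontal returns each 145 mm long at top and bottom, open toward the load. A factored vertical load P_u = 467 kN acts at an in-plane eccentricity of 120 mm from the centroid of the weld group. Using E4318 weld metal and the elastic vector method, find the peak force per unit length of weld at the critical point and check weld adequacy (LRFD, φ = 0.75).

f_max ≈ 1720 N/mm; adequate

E43XX → F_EXX = 430 MPa.
Total weld length L_w = 575 mm. Treat welds as unit-width lines.
Centroid: x̄ = 2×145×72.5 / 575 = 36.57 mm from the vertical weld.
Polar moment about centroid: J = I_x + I_y = [285³/12 + 2×145×142.5²] + [285×36.57² + 2(145³/12 + 145×35.93²)] = 9082000 mm³.
Direct shear f_v = P/L_w = 467×10³ / 575 = 812.2 N/mm (vertical).
Torsion M = P·e = 467×10³ × 120 = 56040000 N·mm.
Critical point at (x, y) = (108.4, 142.5) from centroid. f_tx = M·y/J = 879.3 N/mm; f_ty = M·x/J = 669.1 N/mm.
Resultant f_max = √[f_tx² + (f_v + f_ty)²] = √[879.3² + (812.2 + 669.1)²] = 1723 N/mm.
Capacity per unit length: φr_n = 0.75 × 0.6 × 430 × (0.707 × 16) = 2189 N/mm.
1723 ≤ 2189 → adequate.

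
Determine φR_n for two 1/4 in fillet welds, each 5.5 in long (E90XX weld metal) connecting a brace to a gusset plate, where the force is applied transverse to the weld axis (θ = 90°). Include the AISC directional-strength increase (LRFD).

φR_n ≈ 118 kip

E90XX → F_EXX = 90 ksi.
t_e = 0.707 × 0.25 = 0.1767 in; A_we = 0.1767 × 11 = 1.944 in².
Directional factor: 1.0 + 0.5 sin^1.5(90°) = 1.5.
F_nw = 0.6 × 90 × 1.5 = 81 ksi.
φR_n = 0.75 × 81 × 1.944 = 118.1 kip.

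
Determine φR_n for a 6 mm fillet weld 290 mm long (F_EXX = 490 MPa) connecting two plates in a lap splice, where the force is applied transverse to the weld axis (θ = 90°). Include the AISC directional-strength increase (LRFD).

t_e = 0.707 × 6 = 4.242 mm; A_we = 4.242 × 290 = 1230 mm².
Directional factor: 1.0 + 0.5 sin^1.5(90°) = 1.5.
F_nw = 0.6 × 490 × 1.5 = 441 MPa.
φR_n = 0.75 × 441 × 1230 × 10⁻³ = 406.9 kN.

φR_n ≈ 407 kN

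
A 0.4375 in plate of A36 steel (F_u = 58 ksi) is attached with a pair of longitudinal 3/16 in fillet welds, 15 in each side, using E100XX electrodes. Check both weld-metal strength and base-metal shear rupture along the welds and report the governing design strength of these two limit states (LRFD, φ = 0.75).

φR_n ≈ 179 kips (weld metal governs)

E100XX → F_EXX = 100 ksi.
t_e = 0.707 × 0.1875 = 0.1326 in; L = 30 in.
Weld metal: φR_n = 0.75 × 0.6 × 100 × 0.1326 × 30 = 179 kips.
Base metal (shear rupture): φR_n = 0.75 × 0.6 × 58 × 0.4375 × 30 = 342.6 kips.
Governing: weld metal.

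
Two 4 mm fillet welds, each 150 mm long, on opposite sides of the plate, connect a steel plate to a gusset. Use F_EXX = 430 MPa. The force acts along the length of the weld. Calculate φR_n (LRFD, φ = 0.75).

φR_n ≈ 164 kN

Effective throat t_e = 0.707 × 4 = 2.828 mm.
Total length L = 300 mm; A_we = 2.828 × 300 = 848.4 mm².
F_nw = 0.6 F_EXX = 0.6 × 430 = 258 MPa.
φR_n = 0.75 × 258 × 848.4 × 10⁻³ = 164.2 kN.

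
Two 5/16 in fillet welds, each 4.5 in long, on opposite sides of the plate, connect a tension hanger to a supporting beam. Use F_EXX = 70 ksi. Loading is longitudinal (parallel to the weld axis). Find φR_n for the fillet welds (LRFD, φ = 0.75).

φR_n ≈ 62.6 kip

Effective throat t_e = 0.707 × 0.3125 = 0.2209 in.
Total length L = 9 in; A_we = 0.2209 × 9 = 1.988 in².
F_nw = 0.6 F_EXX = 0.6 × 70 = 42 ksi.
φR_n = 0.75 × 42 × 1.988 = 62.64 kip.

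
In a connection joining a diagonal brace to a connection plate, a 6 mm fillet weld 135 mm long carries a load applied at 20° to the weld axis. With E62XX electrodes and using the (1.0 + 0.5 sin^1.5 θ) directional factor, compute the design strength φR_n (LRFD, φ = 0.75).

φR_n ≈ 176 kN

E62XX → F_EXX = 620 MPa.
t_e = 0.707 × 6 = 4.242 mm; A_we = 4.242 × 135 = 572.7 mm².
Directional factor: 1.0 + 0.5 sin^1.5(20°) = 1.1.
F_nw = 0.6 × 620 × 1.1 = 409.2 MPa.
φR_n = 0.75 × 409.2 × 572.7 × 10⁻³ = 175.8 kN.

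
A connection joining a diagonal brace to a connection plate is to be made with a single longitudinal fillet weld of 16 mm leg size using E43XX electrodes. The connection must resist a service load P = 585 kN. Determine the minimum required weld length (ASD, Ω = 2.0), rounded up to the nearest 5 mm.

L = 405 mm

E43XX → F_EXX = 430 MPa.
Throat t_e = 0.707 × 16 = 11.31 mm.
r_n/Ω = (0.6 × 430 × 11.31) / 2.0 = 1459 N/mm = 1.459 kN/mm.
L_req = P / (r_n/Ω) = 585 / 1.459 = 400.9 mm total.
Round up → use L = 405 mm.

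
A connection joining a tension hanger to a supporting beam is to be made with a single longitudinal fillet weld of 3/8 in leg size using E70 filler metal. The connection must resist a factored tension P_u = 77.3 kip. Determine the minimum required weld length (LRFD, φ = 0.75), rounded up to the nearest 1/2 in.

E70XX → F_EXX = 70 ksi.
Throat t_e = 0.707 × 0.375 = 0.2651 in.
φr_n = 0.75 × 0.6 × 70 × 0.2651 = 8.351 kip/in.
L_req = P_u / φr_n = 77.3 / 8.351 = 9.256 in total.
Round up → use L = 9.5 in.

L = 9.5 in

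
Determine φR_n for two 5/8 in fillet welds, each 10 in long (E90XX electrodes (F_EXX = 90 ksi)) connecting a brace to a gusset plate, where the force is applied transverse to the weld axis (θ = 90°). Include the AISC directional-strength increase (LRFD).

φR_n ≈ 537 kips

t_e = 0.707 × 0.625 = 0.4419 in; A_we = 0.4419 × 20 = 8.837 in².
Directional factor: 1.0 + 0.5 sin^1.5(90°) = 1.5.
F_nw = 0.6 × 90 × 1.5 = 81 ksi.
φR_n = 0.75 × 81 × 8.837 = 536.9 kips.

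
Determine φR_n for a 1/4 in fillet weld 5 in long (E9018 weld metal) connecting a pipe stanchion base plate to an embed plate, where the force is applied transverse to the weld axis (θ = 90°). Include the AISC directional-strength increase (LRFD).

φR_n ≈ 53.7 kips

E90XX → F_EXX = 90 ksi.
t_e = 0.707 × 0.25 = 0.1767 in; A_we = 0.1767 × 5 = 0.8837 in².
Directional factor: 1.0 + 0.5 sin^1.5(90°) = 1.5.
F_nw = 0.6 × 90 × 1.5 = 81 ksi.
φR_n = 0.75 × 81 × 0.8837 = 53.69 kips.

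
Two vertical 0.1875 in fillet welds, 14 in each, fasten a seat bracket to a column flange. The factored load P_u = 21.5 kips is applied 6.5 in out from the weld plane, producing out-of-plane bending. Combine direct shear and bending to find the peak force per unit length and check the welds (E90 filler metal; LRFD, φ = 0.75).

f_max ≈ 2.27 kip/in; adequate

E90XX → F_EXX = 90 ksi.
L_w = 2 × 14 = 28 in; section modulus (unit throat) S = 2 × L²/6 = 65.33 in².
Direct shear f_v = P/L_w = 21.5/28 = 0.7679 kip/in.
Moment M = P × e = 21.5 × 6.5 = 139.75 kip·in; bending f_b = M/S = 2.139 kip/in.
f_max = √(f_v² + f_b²) = √(0.7679² + 2.139²) = 2.273 kip/in.
φr_n = 0.75 × 0.6 × 90 × (0.707 × 0.1875) = 5.369 kip/in → adequate.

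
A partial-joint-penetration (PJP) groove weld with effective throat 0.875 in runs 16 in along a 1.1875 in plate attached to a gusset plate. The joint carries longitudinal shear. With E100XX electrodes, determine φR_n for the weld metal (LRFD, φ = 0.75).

φR_n ≈ 630 kips

E100XX → F_EXX = 100 ksi.
Effective throat (given) t_e = 0.875 in.
A_we = 0.875 × 16 = 14 in².
F_nw = 0.6 F_EXX = 60 ksi.
φR_n = 0.75 × 60 × 14 = 630 kips.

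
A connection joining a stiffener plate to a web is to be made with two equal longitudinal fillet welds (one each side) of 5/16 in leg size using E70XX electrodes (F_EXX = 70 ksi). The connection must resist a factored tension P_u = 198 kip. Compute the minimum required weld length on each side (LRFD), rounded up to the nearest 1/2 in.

Throat t_e = 0.707 × 0.3125 = 0.2209 in.
φr_n = 0.75 × 0.6 × 70 × 0.2209 = 6.96 kip/in.
L_req = P_u / φr_n = 198 / 6.96 = 28.45 in total.
Per side: 28.45 / 2 = 14.23 in.
Round up → use L = 14.5 in on each side.

L = 14.5 in on each side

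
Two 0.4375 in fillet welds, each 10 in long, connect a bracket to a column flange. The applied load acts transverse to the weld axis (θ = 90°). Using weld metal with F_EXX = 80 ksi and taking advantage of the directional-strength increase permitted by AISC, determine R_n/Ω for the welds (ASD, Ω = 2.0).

t_e = 0.707 × 0.4375 = 0.3093 in; A_we = 0.3093 × 20 = 6.186 in².
Directional factor: 1.0 + 0.5 sin^1.5(90°) = 1.5.
F_nw = 0.6 × 80 × 1.5 = 72 ksi.
R_n/Ω = (72 × 6.186) / 2.0 = 222.7 kips.

R_n/Ω ≈ 223 kips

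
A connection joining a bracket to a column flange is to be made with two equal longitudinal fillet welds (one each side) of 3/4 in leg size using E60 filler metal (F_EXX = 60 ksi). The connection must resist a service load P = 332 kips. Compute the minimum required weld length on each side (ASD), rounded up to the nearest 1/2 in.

Throat t_e = 0.707 × 0.75 = 0.5302 in.
r_n/Ω = (0.6 × 60 × 0.5302) / 2.0 = 9.544 kip/in.
L_req = P / (r_n/Ω) = 332 / 9.544 = 34.78 in total.
Per side: 34.78 / 2 = 17.39 in.
Round up → use L = 17.5 in on each side.

L = 17.5 in on each side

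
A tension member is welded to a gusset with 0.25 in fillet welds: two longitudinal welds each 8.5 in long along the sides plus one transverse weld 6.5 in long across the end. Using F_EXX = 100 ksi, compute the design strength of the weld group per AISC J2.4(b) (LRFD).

φR_n ≈ 192 kip

t_e = 0.707 × 0.25 = 0.1767 in.
R_nwl = 0.6 × 100 × 0.1767 × 17 = 180.3 kip (longitudinal, 2 welds).
R_nwt = 0.6 × 100 × 0.1767 × 6.5 = 68.93 kip (transverse, base value).
(i) R_nwl + R_nwt = 249.2 kip; (ii) 0.85 R_nwl + 1.5 R_nwt = 256.6 kip.
R_n = max = 256.6 kip [governs: (ii)]; φR_n = 192.5 kip.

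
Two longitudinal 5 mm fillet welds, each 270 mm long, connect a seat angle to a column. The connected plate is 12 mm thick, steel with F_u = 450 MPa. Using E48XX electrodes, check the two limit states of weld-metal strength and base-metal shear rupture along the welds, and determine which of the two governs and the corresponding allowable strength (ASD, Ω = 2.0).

R_n/Ω ≈ 275 kN (weld metal governs)

E48XX → F_EXX = 480 MPa.
t_e = 0.707 × 5 = 3.535 mm; L = 540 mm.
Weld metal: R_n/Ω = (1/2.0) × 0.6 × 480 × 3.535 × 540 × 10⁻³ = 274.9 kN.
Base metal (shear rupture): R_n/Ω = (1/2.0) × 0.6 × 450 × 12 × 540 × 10⁻³ = 874.8 kN.
Governing: weld metal.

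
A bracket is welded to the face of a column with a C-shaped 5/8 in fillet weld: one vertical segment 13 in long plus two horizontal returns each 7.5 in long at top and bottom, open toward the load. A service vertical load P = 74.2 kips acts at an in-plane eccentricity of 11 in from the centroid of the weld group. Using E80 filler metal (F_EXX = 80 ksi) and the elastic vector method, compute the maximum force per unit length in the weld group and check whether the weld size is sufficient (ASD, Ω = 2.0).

Total weld length L_w = 28 in. Treat welds as unit-width lines.
Centroid: x̄ = 2×7.5×3.75 / 28 = 2.009 in from the vertical weld.
Polar moment about centroid: J = I_x + I_y = [13³/12 + 2×7.5×6.5²] + [13×2.009² + 2(7.5³/12 + 7.5×1.741²)] = 985.1 in³.
Direct shear f_v = P/L_w = 74.2 / 28 = 2.65 kip/in (vertical).
Torsion M = P·e = 74.2 × 11 = 816.2 kip·in.
Critical point at (x, y) = (5.491, 6.5) from centroid. f_tx = M·y/J = 5.386 kip/in; f_ty = M·x/J = 4.55 kip/in.
Resultant f_max = √[f_tx² + (f_v + f_ty)²] = √[5.386² + (2.65 + 4.55)²] = 8.991 kip/in.
Capacity per unit length: r_n/Ω = (1/2.0) × 0.6 × 80 × (0.707 × 0.625) = 10.6 kip/in.
8.991 ≤ 10.6 → adequate.

f_max ≈ 8.99 kip/in; adequate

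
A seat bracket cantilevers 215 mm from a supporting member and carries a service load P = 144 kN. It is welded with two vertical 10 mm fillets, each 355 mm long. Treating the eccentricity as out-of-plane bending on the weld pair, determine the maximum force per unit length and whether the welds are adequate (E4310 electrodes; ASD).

E43XX → F_EXX = 430 MPa.
L_w = 2 × 355 = 710 mm; section modulus (unit throat) S = 2 × L²/6 = 42010 mm².
Direct shear f_v = P/L_w = 144×10³/710 = 202.8 N/mm.
Moment M = P × e = 144×10³ × 215 = 30960000 N·mm; bending f_b = M/S = 737 N/mm.
f_max = √(f_v² + f_b²) = √(202.8² + 737²) = 764.4 N/mm.
r_n/Ω = (1/2.0) × 0.6 × 430 × (0.707 × 10) = 912 N/mm → adequate.

f_max ≈ 764 N/mm; adequate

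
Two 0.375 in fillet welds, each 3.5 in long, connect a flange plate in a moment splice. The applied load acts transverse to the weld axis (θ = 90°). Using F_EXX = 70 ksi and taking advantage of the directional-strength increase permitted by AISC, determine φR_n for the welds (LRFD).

t_e = 0.707 × 0.375 = 0.2651 in; A_we = 0.2651 × 7 = 1.856 in².
Directional factor: 1.0 + 0.5 sin^1.5(90°) = 1.5.
F_nw = 0.6 × 70 × 1.5 = 63 ksi.
φR_n = 0.75 × 63 × 1.856 = 87.69 kip.

φR_n ≈ 87.7 kip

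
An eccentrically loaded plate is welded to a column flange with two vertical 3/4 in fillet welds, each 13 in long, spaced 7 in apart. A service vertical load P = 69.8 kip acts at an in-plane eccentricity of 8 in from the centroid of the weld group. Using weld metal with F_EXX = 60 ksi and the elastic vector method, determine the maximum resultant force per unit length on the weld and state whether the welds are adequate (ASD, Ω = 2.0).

f_max ≈ 7.67 kip/in; adequate

Total weld length L_w = 26 in. Treat welds as unit-width lines.
Polar moment about centroid: J = 2[d³/12 + d(b/2)²] = 2[13³/12 + 13×3.5²] = 684.7 in³.
Direct shear f_v = P/L_w = 69.8 / 26 = 2.685 kip/in (vertical).
Torsion M = P·e = 69.8 × 8 = 558.4 kip·in.
Critical point at (x, y) = (3.5, 6.5) from centroid. f_tx = M·y/J = 5.301 kip/in; f_ty = M·x/J = 2.855 kip/in.
Resultant f_max = √[f_tx² + (f_v + f_ty)²] = √[5.301² + (2.685 + 2.855)²] = 7.667 kip/in.
Capacity per unit length: r_n/Ω = (1/2.0) × 0.6 × 60 × (0.707 × 0.75) = 9.544 kip/in.
7.667 ≤ 9.544 → adequate.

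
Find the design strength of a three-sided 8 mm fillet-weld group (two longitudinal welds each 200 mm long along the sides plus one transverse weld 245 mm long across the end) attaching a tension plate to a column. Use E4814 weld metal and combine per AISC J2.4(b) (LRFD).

φR_n ≈ 864 kN

E48XX → F_EXX = 480 MPa.
t_e = 0.707 × 8 = 5.656 mm.
R_nwl = 0.6 × 480 × 5.656 × 400 × 10⁻³ = 651.6 kN (longitudinal, 2 welds).
R_nwt = 0.6 × 480 × 5.656 × 245 × 10⁻³ = 399.1 kN (transverse, base value).
(i) R_nwl + R_nwt = 1051 kN; (ii) 0.85 R_nwl + 1.5 R_nwt = 1152 kN.
R_n = max = 1152 kN [governs: (ii)]; φR_n = 864.3 kN.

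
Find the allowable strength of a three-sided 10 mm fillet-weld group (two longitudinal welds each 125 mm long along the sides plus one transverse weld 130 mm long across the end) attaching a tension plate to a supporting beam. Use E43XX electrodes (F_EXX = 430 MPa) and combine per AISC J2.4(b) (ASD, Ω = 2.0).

R_n/Ω ≈ 372 kN

t_e = 0.707 × 10 = 7.07 mm.
R_nwl = 0.6 × 430 × 7.07 × 250 × 10⁻³ = 456 kN (longitudinal, 2 welds).
R_nwt = 0.6 × 430 × 7.07 × 130 × 10⁻³ = 237.1 kN (transverse, base value).
(i) R_nwl + R_nwt = 693.1 kN; (ii) 0.85 R_nwl + 1.5 R_nwt = 743.3 kN.
R_n = max = 743.3 kN [governs: (ii)]; R_n/Ω = 371.7 kN.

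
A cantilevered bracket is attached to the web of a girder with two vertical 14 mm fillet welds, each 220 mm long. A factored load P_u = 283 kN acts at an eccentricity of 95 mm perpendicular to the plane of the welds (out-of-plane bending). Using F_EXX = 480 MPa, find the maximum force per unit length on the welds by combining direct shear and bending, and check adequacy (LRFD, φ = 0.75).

f_max ≈ 1790 N/mm; adequate

L_w = 2 × 220 = 440 mm; section modulus (unit throat) S = 2 × L²/6 = 16130 mm².
Direct shear f_v = P/L_w = 283×10³/440 = 643.2 N/mm.
Moment M = P × e = 283×10³ × 95 = 26885000 N·mm; bending f_b = M/S = 1666 N/mm.
f_max = √(f_v² + f_b²) = √(643.2² + 1666²) = 1786 N/mm.
φr_n = 0.75 × 0.6 × 480 × (0.707 × 14) = 2138 N/mm → adequate.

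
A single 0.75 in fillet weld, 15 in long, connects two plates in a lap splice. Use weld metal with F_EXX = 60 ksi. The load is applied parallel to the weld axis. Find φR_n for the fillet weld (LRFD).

φR_n ≈ 215 kip

Effective throat t_e = 0.707 × 0.75 = 0.5302 in.
Total length L = 15 in; A_we = 0.5302 × 15 = 7.954 in².
F_nw = 0.6 F_EXX = 0.6 × 60 = 36 ksi.
φR_n = 0.75 × 36 × 7.954 = 214.8 kip.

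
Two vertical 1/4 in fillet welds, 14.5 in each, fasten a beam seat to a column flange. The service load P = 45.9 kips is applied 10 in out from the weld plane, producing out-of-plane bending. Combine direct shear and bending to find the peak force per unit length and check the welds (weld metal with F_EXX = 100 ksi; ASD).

L_w = 2 × 14.5 = 29 in; section modulus (unit throat) S = 2 × L²/6 = 70.08 in².
Direct shear f_v = P/L_w = 45.9/29 = 1.583 kip/in.
Moment M = P × e = 45.9 × 10 = 459 kip·in; bending f_b = M/S = 6.549 kip/in.
f_max = √(f_v² + f_b²) = √(1.583² + 6.549²) = 6.738 kip/in.
r_n/Ω = (1/2.0) × 0.6 × 100 × (0.707 × 0.25) = 5.302 kip/in → NOT adequate.

f_max ≈ 6.74 kip/in; NOT adequate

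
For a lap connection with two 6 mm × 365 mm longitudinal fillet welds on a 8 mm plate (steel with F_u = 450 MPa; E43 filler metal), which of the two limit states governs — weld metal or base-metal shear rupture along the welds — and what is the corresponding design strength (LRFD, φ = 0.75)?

φR_n ≈ 599 kN (weld metal governs)

E43XX → F_EXX = 430 MPa.
t_e = 0.707 × 6 = 4.242 mm; L = 730 mm.
Weld metal: φR_n = 0.75 × 0.6 × 430 × 4.242 × 730 × 10⁻³ = 599.2 kN.
Base metal (shear rupture): φR_n = 0.75 × 0.6 × 450 × 8 × 730 × 10⁻³ = 1183 kN.
Governing: weld metal.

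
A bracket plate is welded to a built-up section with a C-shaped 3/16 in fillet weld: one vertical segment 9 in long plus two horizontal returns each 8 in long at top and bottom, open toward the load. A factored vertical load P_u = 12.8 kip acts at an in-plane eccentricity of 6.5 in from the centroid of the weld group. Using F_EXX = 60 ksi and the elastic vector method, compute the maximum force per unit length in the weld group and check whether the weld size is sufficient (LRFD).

f_max ≈ 1.48 kip/in; adequate

Total weld length L_w = 25 in. Treat welds as unit-width lines.
Centroid: x̄ = 2×8×4 / 25 = 2.56 in from the vertical weld.
Polar moment about centroid: J = I_x + I_y = [9³/12 + 2×8×4.5²] + [9×2.56² + 2(8³/12 + 8×1.44²)] = 562.2 in³.
Direct shear f_v = P/L_w = 12.8 / 25 = 0.512 kip/in (vertical).
Torsion M = P·e = 12.8 × 6.5 = 83.2 kip·in.
Critical point at (x, y) = (5.44, 4.5) from centroid. f_tx = M·y/J = 0.6659 kip/in; f_ty = M·x/J = 0.805 kip/in.
Resultant f_max = √[f_tx² + (f_v + f_ty)²] = √[0.6659² + (0.512 + 0.805)²] = 1.476 kip/in.
Capacity per unit length: φr_n = 0.75 × 0.6 × 60 × (0.707 × 0.1875) = 3.579 kip/in.
1.476 ≤ 3.579 → adequate.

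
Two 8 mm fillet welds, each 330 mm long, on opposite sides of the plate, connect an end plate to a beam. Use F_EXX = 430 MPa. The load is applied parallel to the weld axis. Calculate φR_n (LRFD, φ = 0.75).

φR_n ≈ 722 kN

Effective throat t_e = 0.707 × 8 = 5.656 mm.
Total length L = 660 mm; A_we = 5.656 × 660 = 3733 mm².
F_nw = 0.6 F_EXX = 0.6 × 430 = 258 MPa.
φR_n = 0.75 × 258 × 3733 × 10⁻³ = 722.3 kN.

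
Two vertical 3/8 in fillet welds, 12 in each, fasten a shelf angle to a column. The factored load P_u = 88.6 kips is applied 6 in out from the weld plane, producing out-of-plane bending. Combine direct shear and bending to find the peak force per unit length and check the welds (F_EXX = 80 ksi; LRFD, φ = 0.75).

L_w = 2 × 12 = 24 in; section modulus (unit throat) S = 2 × L²/6 = 48 in².
Direct shear f_v = P/L_w = 88.6/24 = 3.692 kip/in.
Moment M = P × e = 88.6 × 6 = 531.6 kip·in; bending f_b = M/S = 11.07 kip/in.
f_max = √(f_v² + f_b²) = √(3.692² + 11.07²) = 11.67 kip/in.
φr_n = 0.75 × 0.6 × 80 × (0.707 × 0.375) = 9.544 kip/in → NOT adequate.

f_max ≈ 11.7 kip/in; NOT adequate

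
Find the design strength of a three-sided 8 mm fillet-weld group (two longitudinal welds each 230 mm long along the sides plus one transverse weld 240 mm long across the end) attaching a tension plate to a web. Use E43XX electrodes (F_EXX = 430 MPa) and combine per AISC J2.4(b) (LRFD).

t_e = 0.707 × 8 = 5.656 mm.
R_nwl = 0.6 × 430 × 5.656 × 460 × 10⁻³ = 671.3 kN (longitudinal, 2 welds).
R_nwt = 0.6 × 430 × 5.656 × 240 × 10⁻³ = 350.2 kN (transverse, base value).
(i) R_nwl + R_nwt = 1021 kN; (ii) 0.85 R_nwl + 1.5 R_nwt = 1096 kN.
R_n = max = 1096 kN [governs: (ii)]; φR_n = 821.9 kN.

φR_n ≈ 822 kN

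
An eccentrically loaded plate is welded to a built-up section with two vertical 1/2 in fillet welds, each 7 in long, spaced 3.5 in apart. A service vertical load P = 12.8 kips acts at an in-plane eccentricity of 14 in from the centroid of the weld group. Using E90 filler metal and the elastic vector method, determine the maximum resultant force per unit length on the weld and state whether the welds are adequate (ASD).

f_max ≈ 7.46 kip/in; adequate

E90XX → F_EXX = 90 ksi.
Total weld length L_w = 14 in. Treat welds as unit-width lines.
Polar moment about centroid: J = 2[d³/12 + d(b/2)²] = 2[7³/12 + 7×1.75²] = 100 in³.
Direct shear f_v = P/L_w = 12.8 / 14 = 0.9143 kip/in (vertical).
Torsion M = P·e = 12.8 × 14 = 179.2 kip·in.
Critical point at (x, y) = (1.75, 3.5) from centroid. f_tx = M·y/J = 6.269 kip/in; f_ty = M·x/J = 3.135 kip/in.
Resultant f_max = √[f_tx² + (f_v + f_ty)²] = √[6.269² + (0.9143 + 3.135)²] = 7.463 kip/in.
Capacity per unit length: r_n/Ω = (1/2.0) × 0.6 × 90 × (0.707 × 0.5) = 9.544 kip/in.
7.463 ≤ 9.544 → adequate.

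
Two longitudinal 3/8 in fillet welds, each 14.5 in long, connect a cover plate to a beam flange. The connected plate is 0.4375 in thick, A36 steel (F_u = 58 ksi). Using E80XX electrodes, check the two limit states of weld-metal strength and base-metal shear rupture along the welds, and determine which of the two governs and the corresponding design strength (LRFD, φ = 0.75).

φR_n ≈ 277 kips (weld metal governs)

E80XX → F_EXX = 80 ksi.
t_e = 0.707 × 0.375 = 0.2651 in; L = 29 in.
Weld metal: φR_n = 0.75 × 0.6 × 80 × 0.2651 × 29 = 276.8 kips.
Base metal (shear rupture): φR_n = 0.75 × 0.6 × 58 × 0.4375 × 29 = 331.1 kips.
Governing: weld metal.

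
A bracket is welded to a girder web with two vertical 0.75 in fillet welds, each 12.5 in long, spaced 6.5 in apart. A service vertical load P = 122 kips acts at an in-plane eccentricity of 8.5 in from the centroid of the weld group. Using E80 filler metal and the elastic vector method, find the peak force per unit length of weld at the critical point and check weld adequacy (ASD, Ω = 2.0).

f_max ≈ 15.3 kip/in; NOT adequate

E80XX → F_EXX = 80 ksi.
Total weld length L_w = 25 in. Treat welds as unit-width lines.
Polar moment about centroid: J = 2[d³/12 + d(b/2)²] = 2[12.5³/12 + 12.5×3.25²] = 589.6 in³.
Direct shear f_v = P/L_w = 122 / 25 = 4.88 kip/in (vertical).
Torsion M = P·e = 122 × 8.5 = 1037 kip·in.
Critical point at (x, y) = (3.25, 6.25) from centroid. f_tx = M·y/J = 10.99 kip/in; f_ty = M·x/J = 5.716 kip/in.
Resultant f_max = √[f_tx² + (f_v + f_ty)²] = √[10.99² + (4.88 + 5.716)²] = 15.27 kip/in.
Capacity per unit length: r_n/Ω = (1/2.0) × 0.6 × 80 × (0.707 × 0.75) = 12.73 kip/in.
15.27 > 12.73 → NOT adequate.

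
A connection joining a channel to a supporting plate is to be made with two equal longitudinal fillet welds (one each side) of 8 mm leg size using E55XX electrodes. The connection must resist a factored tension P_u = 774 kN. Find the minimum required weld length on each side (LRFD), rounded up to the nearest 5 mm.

E55XX → F_EXX = 550 MPa.
Throat t_e = 0.707 × 8 = 5.656 mm.
φr_n = 0.75 × 0.6 × 550 × 5.656 × 10⁻³ = 1.4 kN/mm.
L_req = P_u / φr_n = 774 / 1.4 = 552.9 mm total.
Per side: 552.9 / 2 = 276.5 mm.
Round up → use L = 280 mm on each side.

L = 280 mm on each side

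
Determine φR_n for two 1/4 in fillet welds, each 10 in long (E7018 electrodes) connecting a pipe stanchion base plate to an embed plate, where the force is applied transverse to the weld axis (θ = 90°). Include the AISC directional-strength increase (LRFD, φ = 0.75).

φR_n ≈ 167 kips

E70XX → F_EXX = 70 ksi.
t_e = 0.707 × 0.25 = 0.1767 in; A_we = 0.1767 × 20 = 3.535 in².
Directional factor: 1.0 + 0.5 sin^1.5(90°) = 1.5.
F_nw = 0.6 × 70 × 1.5 = 63 ksi.
φR_n = 0.75 × 63 × 3.535 = 167 kips.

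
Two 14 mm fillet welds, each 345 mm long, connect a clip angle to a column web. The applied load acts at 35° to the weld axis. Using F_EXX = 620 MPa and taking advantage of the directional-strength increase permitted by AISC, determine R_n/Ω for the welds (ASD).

R_n/Ω ≈ 1550 kN

t_e = 0.707 × 14 = 9.898 mm; A_we = 9.898 × 690 = 6830 mm².
Directional factor: 1.0 + 0.5 sin^1.5(35°) = 1.217.
F_nw = 0.6 × 620 × 1.217 = 452.8 MPa.
R_n/Ω = (452.8 × 6830) / 2.0 × 10⁻³ = 1546 kN.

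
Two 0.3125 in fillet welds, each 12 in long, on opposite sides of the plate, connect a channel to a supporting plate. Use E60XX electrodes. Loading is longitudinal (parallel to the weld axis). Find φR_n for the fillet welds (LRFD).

φR_n ≈ 143 kips

E60XX → F_EXX = 60 ksi.
Effective throat t_e = 0.707 × 0.3125 = 0.2209 in.
Total length L = 24 in; A_we = 0.2209 × 24 = 5.302 in².
F_nw = 0.6 F_EXX = 0.6 × 60 = 36 ksi.
φR_n = 0.75 × 36 × 5.302 = 143.2 kips.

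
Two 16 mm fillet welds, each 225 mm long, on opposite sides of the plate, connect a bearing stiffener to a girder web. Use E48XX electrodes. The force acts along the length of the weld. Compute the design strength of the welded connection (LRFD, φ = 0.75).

φR_n ≈ 1100 kN

E48XX → F_EXX = 480 MPa.
Effective throat t_e = 0.707 × 16 = 11.31 mm.
Total length L = 450 mm; A_we = 11.31 × 450 = 5090 mm².
F_nw = 0.6 F_EXX = 0.6 × 480 = 288 MPa.
φR_n = 0.75 × 288 × 5090 × 10⁻³ = 1100 kN.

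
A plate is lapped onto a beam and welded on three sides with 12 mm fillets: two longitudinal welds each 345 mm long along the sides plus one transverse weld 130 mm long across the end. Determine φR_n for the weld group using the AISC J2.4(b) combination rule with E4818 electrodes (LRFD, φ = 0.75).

φR_n ≈ 1500 kN

E48XX → F_EXX = 480 MPa.
t_e = 0.707 × 12 = 8.484 mm.
R_nwl = 0.6 × 480 × 8.484 × 690 × 10⁻³ = 1686 kN (longitudinal, 2 welds).
R_nwt = 0.6 × 480 × 8.484 × 130 × 10⁻³ = 317.6 kN (transverse, base value).
(i) R_nwl + R_nwt = 2004 kN; (ii) 0.85 R_nwl + 1.5 R_nwt = 1910 kN.
R_n = max = 2004 kN [governs: (i)]; φR_n = 1503 kN.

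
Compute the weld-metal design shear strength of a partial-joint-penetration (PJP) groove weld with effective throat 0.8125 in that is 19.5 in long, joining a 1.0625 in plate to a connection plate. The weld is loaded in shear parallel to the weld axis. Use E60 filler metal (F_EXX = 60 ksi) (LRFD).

φR_n ≈ 428 kip

Effective throat (given) t_e = 0.8125 in.
A_we = 0.8125 × 19.5 = 15.84 in².
F_nw = 0.6 F_EXX = 36 ksi.
φR_n = 0.75 × 36 × 15.84 = 427.8 kip.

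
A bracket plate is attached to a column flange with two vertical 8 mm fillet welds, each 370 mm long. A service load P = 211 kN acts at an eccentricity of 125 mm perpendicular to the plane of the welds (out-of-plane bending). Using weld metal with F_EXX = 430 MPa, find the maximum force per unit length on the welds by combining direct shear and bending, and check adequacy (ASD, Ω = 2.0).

f_max ≈ 644 N/mm; adequate

L_w = 2 × 370 = 740 mm; section modulus (unit throat) S = 2 × L²/6 = 45630 mm².
Direct shear f_v = P/L_w = 211×10³/740 = 285.1 N/mm.
Moment M = P × e = 211×10³ × 125 = 26375000 N·mm; bending f_b = M/S = 578 N/mm.
f_max = √(f_v² + f_b²) = √(285.1² + 578²) = 644.5 N/mm.
r_n/Ω = (1/2.0) × 0.6 × 430 × (0.707 × 8) = 729.6 N/mm → adequate.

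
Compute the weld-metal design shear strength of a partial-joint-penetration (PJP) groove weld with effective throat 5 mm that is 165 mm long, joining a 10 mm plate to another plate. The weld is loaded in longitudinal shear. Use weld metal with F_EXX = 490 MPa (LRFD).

φR_n ≈ 182 kN

Effective throat (given) t_e = 5 mm.
A_we = 5 × 165 = 825 mm².
F_nw = 0.6 F_EXX = 294 MPa.
φR_n = 0.75 × 294 × 825 × 10⁻³ = 181.9 kN.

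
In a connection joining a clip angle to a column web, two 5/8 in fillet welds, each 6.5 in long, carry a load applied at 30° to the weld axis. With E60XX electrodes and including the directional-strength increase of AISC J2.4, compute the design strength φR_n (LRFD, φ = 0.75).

φR_n ≈ 183 kips

E60XX → F_EXX = 60 ksi.
t_e = 0.707 × 0.625 = 0.4419 in; A_we = 0.4419 × 13 = 5.744 in².
Directional factor: 1.0 + 0.5 sin^1.5(30°) = 1.177.
F_nw = 0.6 × 60 × 1.177 = 42.36 ksi.
φR_n = 0.75 × 42.36 × 5.744 = 182.5 kips.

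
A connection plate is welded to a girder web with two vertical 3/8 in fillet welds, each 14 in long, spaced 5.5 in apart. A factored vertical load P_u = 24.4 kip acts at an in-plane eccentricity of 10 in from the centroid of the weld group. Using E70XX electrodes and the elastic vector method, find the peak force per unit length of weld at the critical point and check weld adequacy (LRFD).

E70XX → F_EXX = 70 ksi.
Total weld length L_w = 28 in. Treat welds as unit-width lines.
Polar moment about centroid: J = 2[d³/12 + d(b/2)²] = 2[14³/12 + 14×2.75²] = 669.1 in³.
Direct shear f_v = P/L_w = 24.4 / 28 = 0.8714 kip/in (vertical).
Torsion M = P·e = 24.4 × 10 = 244 kip·in.
Critical point at (x, y) = (2.75, 7) from centroid. f_tx = M·y/J = 2.553 kip/in; f_ty = M·x/J = 1.003 kip/in.
Resultant f_max = √[f_tx² + (f_v + f_ty)²] = √[2.553² + (0.8714 + 1.003)²] = 3.167 kip/in.
Capacity per unit length: φr_n = 0.75 × 0.6 × 70 × (0.707 × 0.375) = 8.351 kip/in.
3.167 ≤ 8.351 → adequate.

f_max ≈ 3.17 kip/in; adequate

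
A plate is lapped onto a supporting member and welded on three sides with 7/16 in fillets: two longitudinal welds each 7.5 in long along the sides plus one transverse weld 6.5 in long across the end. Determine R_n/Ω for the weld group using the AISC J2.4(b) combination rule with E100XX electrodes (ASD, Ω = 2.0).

E100XX → F_EXX = 100 ksi.
t_e = 0.707 × 0.4375 = 0.3093 in.
R_nwl = 0.6 × 100 × 0.3093 × 15 = 278.4 kips (longitudinal, 2 welds).
R_nwt = 0.6 × 100 × 0.3093 × 6.5 = 120.6 kips (transverse, base value).
(i) R_nwl + R_nwt = 399 kips; (ii) 0.85 R_nwl + 1.5 R_nwt = 417.6 kips.
R_n = max = 417.6 kips [governs: (ii)]; R_n/Ω = 208.8 kips.

R_n/Ω ≈ 209 kips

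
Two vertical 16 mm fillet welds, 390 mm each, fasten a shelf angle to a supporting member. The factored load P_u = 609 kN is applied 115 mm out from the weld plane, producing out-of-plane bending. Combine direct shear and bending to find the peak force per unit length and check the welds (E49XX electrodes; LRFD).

f_max ≈ 1590 N/mm; adequate

E49XX → F_EXX = 490 MPa.
L_w = 2 × 390 = 780 mm; section modulus (unit throat) S = 2 × L²/6 = 50700 mm².
Direct shear f_v = P/L_w = 609×10³/780 = 780.8 N/mm.
Moment M = P × e = 609×10³ × 115 = 70035000 N·mm; bending f_b = M/S = 1381 N/mm.
f_max = √(f_v² + f_b²) = √(780.8² + 1381²) = 1587 N/mm.
φr_n = 0.75 × 0.6 × 490 × (0.707 × 16) = 2494 N/mm → adequate.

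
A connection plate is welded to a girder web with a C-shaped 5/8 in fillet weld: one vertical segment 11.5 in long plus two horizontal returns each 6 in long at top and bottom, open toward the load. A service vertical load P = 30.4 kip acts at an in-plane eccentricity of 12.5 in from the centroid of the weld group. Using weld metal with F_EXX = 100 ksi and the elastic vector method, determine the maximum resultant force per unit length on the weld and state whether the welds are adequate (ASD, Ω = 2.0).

Total weld length L_w = 23.5 in. Treat welds as unit-width lines.
Centroid: x̄ = 2×6×3 / 23.5 = 1.532 in from the vertical weld.
Polar moment about centroid: J = I_x + I_y = [11.5³/12 + 2×6×5.75²] + [11.5×1.532² + 2(6³/12 + 6×1.468²)] = 612.3 in³.
Direct shear f_v = P/L_w = 30.4 / 23.5 = 1.294 kip/in (vertical).
Torsion M = P·e = 30.4 × 12.5 = 380 kip·in.
Critical point at (x, y) = (4.468, 5.75) from centroid. f_tx = M·y/J = 3.568 kip/in; f_ty = M·x/J = 2.773 kip/in.
Resultant f_max = √[f_tx² + (f_v + f_ty)²] = √[3.568² + (1.294 + 2.773)²] = 5.41 kip/in.
Capacity per unit length: r_n/Ω = (1/2.0) × 0.6 × 100 × (0.707 × 0.625) = 13.26 kip/in.
5.41 ≤ 13.26 → adequate.

f_max ≈ 5.41 kip/in; adequate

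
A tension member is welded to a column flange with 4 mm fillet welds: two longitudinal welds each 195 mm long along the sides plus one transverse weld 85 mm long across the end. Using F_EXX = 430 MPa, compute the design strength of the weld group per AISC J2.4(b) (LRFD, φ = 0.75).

t_e = 0.707 × 4 = 2.828 mm.
R_nwl = 0.6 × 430 × 2.828 × 390 × 10⁻³ = 284.6 kN (longitudinal, 2 welds).
R_nwt = 0.6 × 430 × 2.828 × 85 × 10⁻³ = 62.02 kN (transverse, base value).
(i) R_nwl + R_nwt = 346.6 kN; (ii) 0.85 R_nwl + 1.5 R_nwt = 334.9 kN.
R_n = max = 346.6 kN [governs: (i)]; φR_n = 259.9 kN.

φR_n ≈ 260 kN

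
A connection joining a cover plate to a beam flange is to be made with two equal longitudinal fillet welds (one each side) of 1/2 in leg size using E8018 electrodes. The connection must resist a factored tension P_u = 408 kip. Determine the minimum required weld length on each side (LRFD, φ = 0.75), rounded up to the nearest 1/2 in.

E80XX → F_EXX = 80 ksi.
Throat t_e = 0.707 × 0.5 = 0.3535 in.
φr_n = 0.75 × 0.6 × 80 × 0.3535 = 12.73 kip/in.
L_req = P_u / φr_n = 408 / 12.73 = 32.06 in total.
Per side: 32.06 / 2 = 16.03 in.
Round up → use L = 16.5 in on each side.

L = 16.5 in on each side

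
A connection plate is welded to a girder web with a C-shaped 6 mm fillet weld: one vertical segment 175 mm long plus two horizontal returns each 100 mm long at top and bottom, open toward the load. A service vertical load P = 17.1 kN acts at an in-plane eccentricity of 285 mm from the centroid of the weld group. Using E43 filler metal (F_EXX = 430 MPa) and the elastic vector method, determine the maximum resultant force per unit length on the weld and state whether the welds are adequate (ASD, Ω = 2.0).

f_max ≈ 266 N/mm; adequate

Total weld length L_w = 375 mm. Treat welds as unit-width lines.
Centroid: x̄ = 2×100×50 / 375 = 26.67 mm from the vertical weld.
Polar moment about centroid: J = I_x + I_y = [175³/12 + 2×100×87.5²] + [175×26.67² + 2(100³/12 + 100×23.33²)] = 2378000 mm³.
Direct shear f_v = P/L_w = 17.1×10³ / 375 = 45.6 N/mm (vertical).
Torsion M = P·e = 17.1×10³ × 285 = 4873500 N·mm.
Critical point at (x, y) = (73.33, 87.5) from centroid. f_tx = M·y/J = 179.3 N/mm; f_ty = M·x/J = 150.3 N/mm.
Resultant f_max = √[f_tx² + (f_v + f_ty)²] = √[179.3² + (45.6 + 150.3)²] = 265.6 N/mm.
Capacity per unit length: r_n/Ω = (1/2.0) × 0.6 × 430 × (0.707 × 6) = 547.2 N/mm.
265.6 ≤ 547.2 → adequate.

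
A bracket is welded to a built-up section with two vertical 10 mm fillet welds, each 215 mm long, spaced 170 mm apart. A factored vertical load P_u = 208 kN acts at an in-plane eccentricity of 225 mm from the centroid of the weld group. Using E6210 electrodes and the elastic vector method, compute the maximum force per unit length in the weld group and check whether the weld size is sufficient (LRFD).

E62XX → F_EXX = 620 MPa.
Total weld length L_w = 430 mm. Treat welds as unit-width lines.
Polar moment about centroid: J = 2[d³/12 + d(b/2)²] = 2[215³/12 + 215×85²] = 4763000 mm³.
Direct shear f_v = P/L_w = 208×10³ / 430 = 483.7 N/mm (vertical).
Torsion M = P·e = 208×10³ × 225 = 46800000 N·mm.
Critical point at (x, y) = (85, 107.5) from centroid. f_tx = M·y/J = 1056 N/mm; f_ty = M·x/J = 835.2 N/mm.
Resultant f_max = √[f_tx² + (f_v + f_ty)²] = √[1056² + (483.7 + 835.2)²] = 1690 N/mm.
Capacity per unit length: φr_n = 0.75 × 0.6 × 620 × (0.707 × 10) = 1973 N/mm.
1690 ≤ 1973 → adequate.

f_max ≈ 1690 N/mm; adequate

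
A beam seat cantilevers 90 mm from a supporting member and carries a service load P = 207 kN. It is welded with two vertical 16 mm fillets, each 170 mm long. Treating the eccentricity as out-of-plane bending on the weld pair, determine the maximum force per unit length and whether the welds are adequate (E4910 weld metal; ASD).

f_max ≈ 2030 N/mm; NOT adequate

E49XX → F_EXX = 490 MPa.
L_w = 2 × 170 = 340 mm; section modulus (unit throat) S = 2 × L²/6 = 9633 mm².
Direct shear f_v = P/L_w = 207×10³/340 = 608.8 N/mm.
Moment M = P × e = 207×10³ × 90 = 18630000 N·mm; bending f_b = M/S = 1934 N/mm.
f_max = √(f_v² + f_b²) = √(608.8² + 1934²) = 2027 N/mm.
r_n/Ω = (1/2.0) × 0.6 × 490 × (0.707 × 16) = 1663 N/mm → NOT adequate.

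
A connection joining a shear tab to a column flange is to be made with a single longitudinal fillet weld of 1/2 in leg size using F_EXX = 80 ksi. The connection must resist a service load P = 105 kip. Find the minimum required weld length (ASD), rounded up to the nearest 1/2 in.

Throat t_e = 0.707 × 0.5 = 0.3535 in.
r_n/Ω = (0.6 × 80 × 0.3535) / 2.0 = 8.484 kip/in.
L_req = P / (r_n/Ω) = 105 / 8.484 = 12.38 in total.
Round up → use L = 12.5 in.

L = 12.5 in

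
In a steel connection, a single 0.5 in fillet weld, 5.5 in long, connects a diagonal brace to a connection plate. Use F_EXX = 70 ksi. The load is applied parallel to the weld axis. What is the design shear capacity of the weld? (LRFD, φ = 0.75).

φR_n ≈ 61.2 kips

Effective throat t_e = 0.707 × 0.5 = 0.3535 in.
Total length L = 5.5 in; A_we = 0.3535 × 5.5 = 1.944 in².
F_nw = 0.6 F_EXX = 0.6 × 70 = 42 ksi.
φR_n = 0.75 × 42 × 1.944 = 61.24 kips.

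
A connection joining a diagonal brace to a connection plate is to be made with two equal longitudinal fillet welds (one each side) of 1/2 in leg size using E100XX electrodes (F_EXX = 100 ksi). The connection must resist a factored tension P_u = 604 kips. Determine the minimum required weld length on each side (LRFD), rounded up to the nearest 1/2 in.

L = 19 in on each side

Throat t_e = 0.707 × 0.5 = 0.3535 in.
φr_n = 0.75 × 0.6 × 100 × 0.3535 = 15.91 kips/in.
L_req = P_u / φr_n = 604 / 15.91 = 37.97 in total.
Per side: 37.97 / 2 = 18.98 in.
Round up → use L = 19 in on each side.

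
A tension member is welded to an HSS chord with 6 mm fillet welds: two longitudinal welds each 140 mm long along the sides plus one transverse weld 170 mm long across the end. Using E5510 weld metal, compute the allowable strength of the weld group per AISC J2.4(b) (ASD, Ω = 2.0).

E55XX → F_EXX = 550 MPa.
t_e = 0.707 × 6 = 4.242 mm.
R_nwl = 0.6 × 550 × 4.242 × 280 × 10⁻³ = 392 kN (longitudinal, 2 welds).
R_nwt = 0.6 × 550 × 4.242 × 170 × 10⁻³ = 238 kN (transverse, base value).
(i) R_nwl + R_nwt = 629.9 kN; (ii) 0.85 R_nwl + 1.5 R_nwt = 690.1 kN.
R_n = max = 690.1 kN [governs: (ii)]; R_n/Ω = 345.1 kN.

R_n/Ω ≈ 345 kN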